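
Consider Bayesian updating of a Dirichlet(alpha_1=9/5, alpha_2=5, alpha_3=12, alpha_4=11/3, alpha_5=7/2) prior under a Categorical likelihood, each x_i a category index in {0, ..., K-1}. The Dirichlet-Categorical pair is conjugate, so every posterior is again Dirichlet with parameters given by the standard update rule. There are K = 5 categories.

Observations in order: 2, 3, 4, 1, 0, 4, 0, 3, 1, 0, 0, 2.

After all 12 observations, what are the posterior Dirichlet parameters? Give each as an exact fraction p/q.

alpha_1=29/5, alpha_2=7, alpha_3=14, alpha_4=17/3, alpha_5=11/2

obs 1: x=2 → posterior Dirichlet(9/5, 5, 13, 11/3, 7/2)
obs 2: x=3 → posterior Dirichlet(9/5, 5, 13, 14/3, 7/2)
obs 3: x=4 → posterior Dirichlet(9/5, 5, 13, 14/3, 9/2)
obs 4: x=1 → posterior Dirichlet(9/5, 6, 13, 14/3, 9/2)
obs 5: x=0 → posterior Dirichlet(14/5, 6, 13, 14/3, 9/2)
obs 6: x=4 → posterior Dirichlet(14/5, 6, 13, 14/3, 11/2)
obs 7: x=0 → posterior Dirichlet(19/5, 6, 13, 14/3, 11/2)
obs 8: x=3 → posterior Dirichlet(19/5, 6, 13, 17/3, 11/2)
obs 9: x=1 → posterior Dirichlet(19/5, 7, 13, 17/3, 11/2)
obs 10: x=0 → posterior Dirichlet(24/5, 7, 13, 17/3, 11/2)
obs 11: x=0 → posterior Dirichlet(29/5, 7, 13, 17/3, 11/2)
obs 12: x=2 → posterior Dirichlet(29/5, 7, 14, 17/3, 11/2)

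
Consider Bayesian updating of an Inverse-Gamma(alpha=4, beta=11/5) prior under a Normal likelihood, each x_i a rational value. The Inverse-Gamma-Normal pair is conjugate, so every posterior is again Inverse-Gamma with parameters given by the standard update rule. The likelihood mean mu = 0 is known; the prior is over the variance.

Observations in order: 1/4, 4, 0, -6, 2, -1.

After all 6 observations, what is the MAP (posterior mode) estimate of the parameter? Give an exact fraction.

obs 1: x=1/4 → posterior Inverse-Gamma(9/2, 357/160)
obs 2: x=4 → posterior Inverse-Gamma(5, 1637/160)
obs 3: x=0 → posterior Inverse-Gamma(11/2, 1637/160)
obs 4: x=-6 → posterior Inverse-Gamma(6, 4517/160)
obs 5: x=2 → posterior Inverse-Gamma(13/2, 4837/160)
obs 6: x=-1 → posterior Inverse-Gamma(7, 4917/160)

4917/1280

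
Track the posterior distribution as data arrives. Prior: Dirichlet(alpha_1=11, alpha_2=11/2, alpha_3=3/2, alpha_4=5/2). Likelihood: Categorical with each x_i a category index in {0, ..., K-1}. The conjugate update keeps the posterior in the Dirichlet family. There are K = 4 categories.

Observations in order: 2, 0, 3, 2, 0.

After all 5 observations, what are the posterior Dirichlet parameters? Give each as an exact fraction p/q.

alpha_1=13, alpha_2=11/2, alpha_3=7/2, alpha_4=7/2

obs 1: x=2 → posterior Dirichlet(11, 11/2, 5/2, 5/2)
obs 2: x=0 → posterior Dirichlet(12, 11/2, 5/2, 5/2)
obs 3: x=3 → posterior Dirichlet(12, 11/2, 5/2, 7/2)
obs 4: x=2 → posterior Dirichlet(12, 11/2, 7/2, 7/2)
obs 5: x=0 → posterior Dirichlet(13, 11/2, 7/2, 7/2)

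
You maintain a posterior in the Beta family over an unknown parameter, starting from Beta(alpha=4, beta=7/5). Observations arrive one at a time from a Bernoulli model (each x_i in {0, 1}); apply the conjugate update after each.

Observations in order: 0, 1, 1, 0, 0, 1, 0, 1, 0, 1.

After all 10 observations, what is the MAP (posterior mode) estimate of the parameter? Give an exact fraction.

obs 1: x=0 → posterior Beta(4, 12/5)
obs 2: x=1 → posterior Beta(5, 12/5)
obs 3: x=1 → posterior Beta(6, 12/5)
obs 4: x=0 → posterior Beta(6, 17/5)
obs 5: x=0 → posterior Beta(6, 22/5)
obs 6: x=1 → posterior Beta(7, 22/5)
obs 7: x=0 → posterior Beta(7, 27/5)
obs 8: x=1 → posterior Beta(8, 27/5)
obs 9: x=0 → posterior Beta(8, 32/5)
obs 10: x=1 → posterior Beta(9, 32/5)

40/67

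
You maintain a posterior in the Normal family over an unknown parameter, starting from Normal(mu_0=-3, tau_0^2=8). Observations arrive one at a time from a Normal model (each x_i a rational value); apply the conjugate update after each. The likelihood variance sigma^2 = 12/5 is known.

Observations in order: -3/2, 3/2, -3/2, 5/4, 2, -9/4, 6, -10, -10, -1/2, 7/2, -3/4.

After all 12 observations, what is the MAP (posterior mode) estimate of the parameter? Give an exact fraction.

obs 1: x=-3/2 → posterior Normal(-24/13, 24/13)
obs 2: x=3/2 → posterior Normal(-9/23, 24/23)
obs 3: x=-3/2 → posterior Normal(-8/11, 8/11)
obs 4: x=5/4 → posterior Normal(-23/86, 24/43)
obs 5: x=2 → posterior Normal(17/106, 24/53)
obs 6: x=-9/4 → posterior Normal(-2/9, 8/21)
obs 7: x=6 → posterior Normal(46/73, 24/73)
obs 8: x=-10 → posterior Normal(-54/83, 24/83)
obs 9: x=-10 → posterior Normal(-154/93, 8/31)
obs 10: x=-1/2 → posterior Normal(-159/103, 24/103)
obs 11: x=7/2 → posterior Normal(-124/113, 24/113)
obs 12: x=-3/4 → posterior Normal(-263/246, 8/41)

-263/246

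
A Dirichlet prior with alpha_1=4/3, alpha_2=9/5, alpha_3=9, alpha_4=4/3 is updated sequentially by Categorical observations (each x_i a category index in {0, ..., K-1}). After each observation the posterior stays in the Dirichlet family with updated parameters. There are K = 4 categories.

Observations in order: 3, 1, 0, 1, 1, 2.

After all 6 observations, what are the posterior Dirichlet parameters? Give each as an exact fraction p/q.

obs 1: x=3 → posterior Dirichlet(4/3, 9/5, 9, 7/3)
obs 2: x=1 → posterior Dirichlet(4/3, 14/5, 9, 7/3)
obs 3: x=0 → posterior Dirichlet(7/3, 14/5, 9, 7/3)
obs 4: x=1 → posterior Dirichlet(7/3, 19/5, 9, 7/3)
obs 5: x=1 → posterior Dirichlet(7/3, 24/5, 9, 7/3)
obs 6: x=2 → posterior Dirichlet(7/3, 24/5, 10, 7/3)

alpha_1=7/3, alpha_2=24/5, alpha_3=10, alpha_4=7/3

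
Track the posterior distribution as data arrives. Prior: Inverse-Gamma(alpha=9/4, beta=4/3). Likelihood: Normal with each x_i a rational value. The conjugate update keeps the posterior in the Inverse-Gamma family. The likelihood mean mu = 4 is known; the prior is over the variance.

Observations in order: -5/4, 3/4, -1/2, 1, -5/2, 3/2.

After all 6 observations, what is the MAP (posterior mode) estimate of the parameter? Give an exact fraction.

obs 1: x=-5/4 → posterior Inverse-Gamma(11/4, 1451/96)
obs 2: x=3/4 → posterior Inverse-Gamma(13/4, 979/48)
obs 3: x=-1/2 → posterior Inverse-Gamma(15/4, 1465/48)
obs 4: x=1 → posterior Inverse-Gamma(17/4, 1681/48)
obs 5: x=-5/2 → posterior Inverse-Gamma(19/4, 2695/48)
obs 6: x=3/2 → posterior Inverse-Gamma(21/4, 2845/48)

569/60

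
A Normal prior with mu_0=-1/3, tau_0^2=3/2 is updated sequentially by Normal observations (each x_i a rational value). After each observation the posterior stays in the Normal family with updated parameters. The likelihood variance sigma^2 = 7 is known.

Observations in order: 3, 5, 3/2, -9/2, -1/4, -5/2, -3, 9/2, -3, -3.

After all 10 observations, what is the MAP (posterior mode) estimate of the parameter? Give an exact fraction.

obs 1: x=3 → posterior Normal(13/51, 21/17)
obs 2: x=5 → posterior Normal(29/30, 21/20)
obs 3: x=3/2 → posterior Normal(143/138, 21/23)
obs 4: x=-9/2 → posterior Normal(31/78, 21/26)
obs 5: x=-1/4 → posterior Normal(115/348, 21/29)
obs 6: x=-5/2 → posterior Normal(25/384, 21/32)
obs 7: x=-3 → posterior Normal(-83/420, 3/5)
obs 8: x=9/2 → posterior Normal(79/456, 21/38)
obs 9: x=-3 → posterior Normal(-29/492, 21/41)
obs 10: x=-3 → posterior Normal(-137/528, 21/44)

-137/528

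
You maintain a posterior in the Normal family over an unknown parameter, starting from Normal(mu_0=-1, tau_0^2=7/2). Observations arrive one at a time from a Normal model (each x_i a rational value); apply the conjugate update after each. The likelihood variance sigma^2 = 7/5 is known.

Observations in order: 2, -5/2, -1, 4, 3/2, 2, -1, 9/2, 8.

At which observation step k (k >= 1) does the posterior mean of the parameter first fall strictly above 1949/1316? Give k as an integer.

k = 9

obs 1: x=2 → posterior Normal(8/7, 1)
obs 2: x=-5/2 → posterior Normal(-3/8, 7/12)
obs 3: x=-1 → posterior Normal(-19/34, 7/17)
obs 4: x=4 → posterior Normal(21/44, 7/22)
obs 5: x=3/2 → posterior Normal(2/3, 7/27)
obs 6: x=2 → posterior Normal(7/8, 7/32)
obs 7: x=-1 → posterior Normal(23/37, 7/37)
obs 8: x=9/2 → posterior Normal(13/12, 1/6)
obs 9: x=8 → posterior Normal(171/94, 7/47)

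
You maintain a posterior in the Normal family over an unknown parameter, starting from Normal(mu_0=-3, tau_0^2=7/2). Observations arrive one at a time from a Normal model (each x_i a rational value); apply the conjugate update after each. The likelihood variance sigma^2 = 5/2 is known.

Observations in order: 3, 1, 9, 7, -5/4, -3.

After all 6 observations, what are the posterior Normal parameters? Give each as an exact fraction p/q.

obs 1: x=3 → posterior Normal(1/2, 35/24)
obs 2: x=1 → posterior Normal(13/19, 35/38)
obs 3: x=9 → posterior Normal(38/13, 35/52)
obs 4: x=7 → posterior Normal(125/33, 35/66)
obs 5: x=-5/4 → posterior Normal(93/32, 7/16)
obs 6: x=-3 → posterior Normal(381/188, 35/94)

mu_0=381/188, tau_0^2=35/94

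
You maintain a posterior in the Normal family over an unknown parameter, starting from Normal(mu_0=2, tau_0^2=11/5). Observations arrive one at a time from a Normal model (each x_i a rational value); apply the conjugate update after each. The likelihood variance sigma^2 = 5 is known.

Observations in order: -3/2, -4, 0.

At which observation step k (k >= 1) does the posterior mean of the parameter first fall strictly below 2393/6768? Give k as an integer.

k = 2

obs 1: x=-3/2 → posterior Normal(67/72, 55/36)
obs 2: x=-4 → posterior Normal(-21/94, 55/47)
obs 3: x=0 → posterior Normal(-21/116, 55/58)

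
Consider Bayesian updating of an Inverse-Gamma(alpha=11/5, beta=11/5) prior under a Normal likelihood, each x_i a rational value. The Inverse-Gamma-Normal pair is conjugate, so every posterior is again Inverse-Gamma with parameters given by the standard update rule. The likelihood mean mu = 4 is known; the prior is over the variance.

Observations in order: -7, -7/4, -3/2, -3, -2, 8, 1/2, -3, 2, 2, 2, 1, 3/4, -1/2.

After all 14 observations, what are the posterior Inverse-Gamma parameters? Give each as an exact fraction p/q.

alpha=46/5, beta=16111/80

obs 1: x=-7 → posterior Inverse-Gamma(27/10, 627/10)
obs 2: x=-7/4 → posterior Inverse-Gamma(16/5, 12677/160)
obs 3: x=-3/2 → posterior Inverse-Gamma(37/10, 15097/160)
obs 4: x=-3 → posterior Inverse-Gamma(21/5, 19017/160)
obs 5: x=-2 → posterior Inverse-Gamma(47/10, 21897/160)
obs 6: x=8 → posterior Inverse-Gamma(26/5, 23177/160)
obs 7: x=1/2 → posterior Inverse-Gamma(57/10, 24157/160)
obs 8: x=-3 → posterior Inverse-Gamma(31/5, 28077/160)
obs 9: x=2 → posterior Inverse-Gamma(67/10, 28397/160)
obs 10: x=2 → posterior Inverse-Gamma(36/5, 28717/160)
obs 11: x=2 → posterior Inverse-Gamma(77/10, 29037/160)
obs 12: x=1 → posterior Inverse-Gamma(41/5, 29757/160)
obs 13: x=3/4 → posterior Inverse-Gamma(87/10, 15301/80)
obs 14: x=-1/2 → posterior Inverse-Gamma(46/5, 16111/80)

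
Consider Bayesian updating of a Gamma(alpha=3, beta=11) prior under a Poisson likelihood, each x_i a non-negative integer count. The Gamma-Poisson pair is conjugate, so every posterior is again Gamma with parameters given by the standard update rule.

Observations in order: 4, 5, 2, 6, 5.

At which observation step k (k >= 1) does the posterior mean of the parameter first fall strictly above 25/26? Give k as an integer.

k = 3

obs 1: x=4 → posterior Gamma(7, 12)
obs 2: x=5 → posterior Gamma(12, 13)
obs 3: x=2 → posterior Gamma(14, 14)
obs 4: x=6 → posterior Gamma(20, 15)
obs 5: x=5 → posterior Gamma(25, 16)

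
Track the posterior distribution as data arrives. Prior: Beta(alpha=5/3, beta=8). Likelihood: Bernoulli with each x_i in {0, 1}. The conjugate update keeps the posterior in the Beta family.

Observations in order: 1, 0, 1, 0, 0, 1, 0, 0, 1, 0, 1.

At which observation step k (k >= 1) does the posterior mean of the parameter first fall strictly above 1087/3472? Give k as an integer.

obs 1: x=1 → posterior Beta(8/3, 8)
obs 2: x=0 → posterior Beta(8/3, 9)
obs 3: x=1 → posterior Beta(11/3, 9)
obs 4: x=0 → posterior Beta(11/3, 10)
obs 5: x=0 → posterior Beta(11/3, 11)
obs 6: x=1 → posterior Beta(14/3, 11)
obs 7: x=0 → posterior Beta(14/3, 12)
obs 8: x=0 → posterior Beta(14/3, 13)
obs 9: x=1 → posterior Beta(17/3, 13)
obs 10: x=0 → posterior Beta(17/3, 14)
obs 11: x=1 → posterior Beta(20/3, 14)

k = 11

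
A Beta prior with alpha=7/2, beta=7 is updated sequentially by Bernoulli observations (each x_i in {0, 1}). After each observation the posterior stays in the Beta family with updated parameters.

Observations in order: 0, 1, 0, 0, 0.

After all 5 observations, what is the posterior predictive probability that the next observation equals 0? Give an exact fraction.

obs 1: x=0 → posterior Beta(7/2, 8)
obs 2: x=1 → posterior Beta(9/2, 8)
obs 3: x=0 → posterior Beta(9/2, 9)
obs 4: x=0 → posterior Beta(9/2, 10)
obs 5: x=0 → posterior Beta(9/2, 11)

22/31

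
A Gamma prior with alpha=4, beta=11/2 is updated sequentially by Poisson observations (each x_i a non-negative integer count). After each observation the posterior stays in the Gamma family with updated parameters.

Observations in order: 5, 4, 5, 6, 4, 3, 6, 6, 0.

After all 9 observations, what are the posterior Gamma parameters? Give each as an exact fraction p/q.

alpha=43, beta=29/2

obs 1: x=5 → posterior Gamma(9, 13/2)
obs 2: x=4 → posterior Gamma(13, 15/2)
obs 3: x=5 → posterior Gamma(18, 17/2)
obs 4: x=6 → posterior Gamma(24, 19/2)
obs 5: x=4 → posterior Gamma(28, 21/2)
obs 6: x=3 → posterior Gamma(31, 23/2)
obs 7: x=6 → posterior Gamma(37, 25/2)
obs 8: x=6 → posterior Gamma(43, 27/2)
obs 9: x=0 → posterior Gamma(43, 29/2)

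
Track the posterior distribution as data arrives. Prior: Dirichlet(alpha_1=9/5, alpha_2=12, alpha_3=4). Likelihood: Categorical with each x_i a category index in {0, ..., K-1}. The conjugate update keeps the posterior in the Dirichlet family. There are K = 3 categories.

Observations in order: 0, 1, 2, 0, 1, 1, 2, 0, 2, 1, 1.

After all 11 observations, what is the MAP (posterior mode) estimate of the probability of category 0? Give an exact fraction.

obs 1: x=0 → posterior Dirichlet(14/5, 12, 4)
obs 2: x=1 → posterior Dirichlet(14/5, 13, 4)
obs 3: x=2 → posterior Dirichlet(14/5, 13, 5)
obs 4: x=0 → posterior Dirichlet(19/5, 13, 5)
obs 5: x=1 → posterior Dirichlet(19/5, 14, 5)
obs 6: x=1 → posterior Dirichlet(19/5, 15, 5)
obs 7: x=2 → posterior Dirichlet(19/5, 15, 6)
obs 8: x=0 → posterior Dirichlet(24/5, 15, 6)
obs 9: x=2 → posterior Dirichlet(24/5, 15, 7)
obs 10: x=1 → posterior Dirichlet(24/5, 16, 7)
obs 11: x=1 → posterior Dirichlet(24/5, 17, 7)

19/129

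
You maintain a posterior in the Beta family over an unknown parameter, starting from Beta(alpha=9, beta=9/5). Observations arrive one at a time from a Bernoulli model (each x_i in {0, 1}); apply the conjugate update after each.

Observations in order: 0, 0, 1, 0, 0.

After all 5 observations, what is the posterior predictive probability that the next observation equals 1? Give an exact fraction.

obs 1: x=0 → posterior Beta(9, 14/5)
obs 2: x=0 → posterior Beta(9, 19/5)
obs 3: x=1 → posterior Beta(10, 19/5)
obs 4: x=0 → posterior Beta(10, 24/5)
obs 5: x=0 → posterior Beta(10, 29/5)

50/79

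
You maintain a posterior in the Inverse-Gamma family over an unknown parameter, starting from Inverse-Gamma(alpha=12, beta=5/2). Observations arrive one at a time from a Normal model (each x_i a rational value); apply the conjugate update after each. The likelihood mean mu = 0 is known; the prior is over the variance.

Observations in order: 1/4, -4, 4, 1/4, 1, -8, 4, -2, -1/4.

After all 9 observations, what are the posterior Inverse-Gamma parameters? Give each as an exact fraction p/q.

obs 1: x=1/4 → posterior Inverse-Gamma(25/2, 81/32)
obs 2: x=-4 → posterior Inverse-Gamma(13, 337/32)
obs 3: x=4 → posterior Inverse-Gamma(27/2, 593/32)
obs 4: x=1/4 → posterior Inverse-Gamma(14, 297/16)
obs 5: x=1 → posterior Inverse-Gamma(29/2, 305/16)
obs 6: x=-8 → posterior Inverse-Gamma(15, 817/16)
obs 7: x=4 → posterior Inverse-Gamma(31/2, 945/16)
obs 8: x=-2 → posterior Inverse-Gamma(16, 977/16)
obs 9: x=-1/4 → posterior Inverse-Gamma(33/2, 1955/32)

alpha=33/2, beta=1955/32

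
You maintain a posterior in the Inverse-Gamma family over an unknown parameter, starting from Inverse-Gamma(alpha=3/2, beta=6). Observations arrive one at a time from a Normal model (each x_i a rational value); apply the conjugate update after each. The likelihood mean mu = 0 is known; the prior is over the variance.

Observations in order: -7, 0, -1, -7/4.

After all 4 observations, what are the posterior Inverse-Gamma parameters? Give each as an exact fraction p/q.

obs 1: x=-7 → posterior Inverse-Gamma(2, 61/2)
obs 2: x=0 → posterior Inverse-Gamma(5/2, 61/2)
obs 3: x=-1 → posterior Inverse-Gamma(3, 31)
obs 4: x=-7/4 → posterior Inverse-Gamma(7/2, 1041/32)

alpha=7/2, beta=1041/32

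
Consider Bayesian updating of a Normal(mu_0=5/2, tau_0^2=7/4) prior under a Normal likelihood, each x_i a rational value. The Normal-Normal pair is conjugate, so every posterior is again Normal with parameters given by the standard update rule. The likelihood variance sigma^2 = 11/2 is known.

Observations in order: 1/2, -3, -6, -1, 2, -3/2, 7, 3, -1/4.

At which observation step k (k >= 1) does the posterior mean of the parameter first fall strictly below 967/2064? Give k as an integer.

obs 1: x=1/2 → posterior Normal(117/58, 77/58)
obs 2: x=-3 → posterior Normal(25/24, 77/72)
obs 3: x=-6 → posterior Normal(-9/86, 77/86)
obs 4: x=-1 → posterior Normal(-23/100, 77/100)
obs 5: x=2 → posterior Normal(5/114, 77/114)
obs 6: x=-3/2 → posterior Normal(-1/8, 77/128)
obs 7: x=7 → posterior Normal(41/71, 77/142)
obs 8: x=3 → posterior Normal(31/39, 77/156)
obs 9: x=-1/4 → posterior Normal(241/340, 77/170)

k = 3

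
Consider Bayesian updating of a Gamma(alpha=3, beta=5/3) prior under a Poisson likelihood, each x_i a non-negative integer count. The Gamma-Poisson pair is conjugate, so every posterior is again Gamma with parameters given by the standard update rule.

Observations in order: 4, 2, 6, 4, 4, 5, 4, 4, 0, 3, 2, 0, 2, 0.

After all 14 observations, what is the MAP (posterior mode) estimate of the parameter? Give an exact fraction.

126/47

obs 1: x=4 → posterior Gamma(7, 8/3)
obs 2: x=2 → posterior Gamma(9, 11/3)
obs 3: x=6 → posterior Gamma(15, 14/3)
obs 4: x=4 → posterior Gamma(19, 17/3)
obs 5: x=4 → posterior Gamma(23, 20/3)
obs 6: x=5 → posterior Gamma(28, 23/3)
obs 7: x=4 → posterior Gamma(32, 26/3)
obs 8: x=4 → posterior Gamma(36, 29/3)
obs 9: x=0 → posterior Gamma(36, 32/3)
obs 10: x=3 → posterior Gamma(39, 35/3)
obs 11: x=2 → posterior Gamma(41, 38/3)
obs 12: x=0 → posterior Gamma(41, 41/3)
obs 13: x=2 → posterior Gamma(43, 44/3)
obs 14: x=0 → posterior Gamma(43, 47/3)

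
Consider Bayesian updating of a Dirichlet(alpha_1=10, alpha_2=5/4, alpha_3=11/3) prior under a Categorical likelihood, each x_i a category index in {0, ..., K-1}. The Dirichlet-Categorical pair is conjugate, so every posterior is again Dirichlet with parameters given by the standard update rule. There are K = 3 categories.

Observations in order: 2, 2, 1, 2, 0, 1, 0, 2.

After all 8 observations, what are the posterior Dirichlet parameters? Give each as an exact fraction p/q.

obs 1: x=2 → posterior Dirichlet(10, 5/4, 14/3)
obs 2: x=2 → posterior Dirichlet(10, 5/4, 17/3)
obs 3: x=1 → posterior Dirichlet(10, 9/4, 17/3)
obs 4: x=2 → posterior Dirichlet(10, 9/4, 20/3)
obs 5: x=0 → posterior Dirichlet(11, 9/4, 20/3)
obs 6: x=1 → posterior Dirichlet(11, 13/4, 20/3)
obs 7: x=0 → posterior Dirichlet(12, 13/4, 20/3)
obs 8: x=2 → posterior Dirichlet(12, 13/4, 23/3)

alpha_1=12, alpha_2=13/4, alpha_3=23/3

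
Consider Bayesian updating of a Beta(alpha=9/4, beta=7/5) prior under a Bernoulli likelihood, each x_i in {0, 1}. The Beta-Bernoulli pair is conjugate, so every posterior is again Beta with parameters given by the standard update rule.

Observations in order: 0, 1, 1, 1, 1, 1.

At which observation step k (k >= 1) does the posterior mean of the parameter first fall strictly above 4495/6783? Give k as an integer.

k = 4

obs 1: x=0 → posterior Beta(9/4, 12/5)
obs 2: x=1 → posterior Beta(13/4, 12/5)
obs 3: x=1 → posterior Beta(17/4, 12/5)
obs 4: x=1 → posterior Beta(21/4, 12/5)
obs 5: x=1 → posterior Beta(25/4, 12/5)
obs 6: x=1 → posterior Beta(29/4, 12/5)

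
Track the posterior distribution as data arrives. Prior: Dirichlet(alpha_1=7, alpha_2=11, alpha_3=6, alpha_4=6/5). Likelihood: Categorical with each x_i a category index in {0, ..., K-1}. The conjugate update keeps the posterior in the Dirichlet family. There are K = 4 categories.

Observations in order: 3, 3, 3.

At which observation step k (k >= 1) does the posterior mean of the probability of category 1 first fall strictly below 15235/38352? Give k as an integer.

obs 1: x=3 → posterior Dirichlet(7, 11, 6, 11/5)
obs 2: x=3 → posterior Dirichlet(7, 11, 6, 16/5)
obs 3: x=3 → posterior Dirichlet(7, 11, 6, 21/5)

k = 3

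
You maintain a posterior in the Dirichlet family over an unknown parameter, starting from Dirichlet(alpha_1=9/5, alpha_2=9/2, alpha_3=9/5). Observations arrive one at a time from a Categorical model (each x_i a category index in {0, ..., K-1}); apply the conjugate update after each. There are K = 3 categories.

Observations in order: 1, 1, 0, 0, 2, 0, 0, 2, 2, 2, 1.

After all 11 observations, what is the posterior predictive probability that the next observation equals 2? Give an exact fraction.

obs 1: x=1 → posterior Dirichlet(9/5, 11/2, 9/5)
obs 2: x=1 → posterior Dirichlet(9/5, 13/2, 9/5)
obs 3: x=0 → posterior Dirichlet(14/5, 13/2, 9/5)
obs 4: x=0 → posterior Dirichlet(19/5, 13/2, 9/5)
obs 5: x=2 → posterior Dirichlet(19/5, 13/2, 14/5)
obs 6: x=0 → posterior Dirichlet(24/5, 13/2, 14/5)
obs 7: x=0 → posterior Dirichlet(29/5, 13/2, 14/5)
obs 8: x=2 → posterior Dirichlet(29/5, 13/2, 19/5)
obs 9: x=2 → posterior Dirichlet(29/5, 13/2, 24/5)
obs 10: x=2 → posterior Dirichlet(29/5, 13/2, 29/5)
obs 11: x=1 → posterior Dirichlet(29/5, 15/2, 29/5)

58/191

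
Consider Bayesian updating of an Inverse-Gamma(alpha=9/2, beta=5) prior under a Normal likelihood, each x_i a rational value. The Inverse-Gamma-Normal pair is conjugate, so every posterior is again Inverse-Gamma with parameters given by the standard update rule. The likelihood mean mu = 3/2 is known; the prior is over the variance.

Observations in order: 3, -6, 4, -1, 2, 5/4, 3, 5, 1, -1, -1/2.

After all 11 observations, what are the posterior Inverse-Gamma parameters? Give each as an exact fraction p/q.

alpha=10, beta=1701/32

obs 1: x=3 → posterior Inverse-Gamma(5, 49/8)
obs 2: x=-6 → posterior Inverse-Gamma(11/2, 137/4)
obs 3: x=4 → posterior Inverse-Gamma(6, 299/8)
obs 4: x=-1 → posterior Inverse-Gamma(13/2, 81/2)
obs 5: x=2 → posterior Inverse-Gamma(7, 325/8)
obs 6: x=5/4 → posterior Inverse-Gamma(15/2, 1301/32)
obs 7: x=3 → posterior Inverse-Gamma(8, 1337/32)
obs 8: x=5 → posterior Inverse-Gamma(17/2, 1533/32)
obs 9: x=1 → posterior Inverse-Gamma(9, 1537/32)
obs 10: x=-1 → posterior Inverse-Gamma(19/2, 1637/32)
obs 11: x=-1/2 → posterior Inverse-Gamma(10, 1701/32)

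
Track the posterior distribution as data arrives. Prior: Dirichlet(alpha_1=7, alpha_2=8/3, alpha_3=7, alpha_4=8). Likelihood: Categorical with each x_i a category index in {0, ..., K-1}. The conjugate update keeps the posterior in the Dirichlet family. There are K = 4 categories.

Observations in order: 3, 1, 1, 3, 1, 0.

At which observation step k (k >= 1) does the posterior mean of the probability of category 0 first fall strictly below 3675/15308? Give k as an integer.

k = 5

obs 1: x=3 → posterior Dirichlet(7, 8/3, 7, 9)
obs 2: x=1 → posterior Dirichlet(7, 11/3, 7, 9)
obs 3: x=1 → posterior Dirichlet(7, 14/3, 7, 9)
obs 4: x=3 → posterior Dirichlet(7, 14/3, 7, 10)
obs 5: x=1 → posterior Dirichlet(7, 17/3, 7, 10)
obs 6: x=0 → posterior Dirichlet(8, 17/3, 7, 10)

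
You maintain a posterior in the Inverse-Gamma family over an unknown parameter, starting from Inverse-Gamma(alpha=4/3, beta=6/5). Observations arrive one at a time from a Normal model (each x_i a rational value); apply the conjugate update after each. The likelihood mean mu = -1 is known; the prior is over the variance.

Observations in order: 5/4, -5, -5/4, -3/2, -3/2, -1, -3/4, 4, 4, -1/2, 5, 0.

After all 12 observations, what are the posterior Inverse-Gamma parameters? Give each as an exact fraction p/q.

alpha=22/3, beta=8907/160

obs 1: x=5/4 → posterior Inverse-Gamma(11/6, 597/160)
obs 2: x=-5 → posterior Inverse-Gamma(7/3, 1877/160)
obs 3: x=-5/4 → posterior Inverse-Gamma(17/6, 941/80)
obs 4: x=-3/2 → posterior Inverse-Gamma(10/3, 951/80)
obs 5: x=-3/2 → posterior Inverse-Gamma(23/6, 961/80)
obs 6: x=-1 → posterior Inverse-Gamma(13/3, 961/80)
obs 7: x=-3/4 → posterior Inverse-Gamma(29/6, 1927/160)
obs 8: x=4 → posterior Inverse-Gamma(16/3, 3927/160)
obs 9: x=4 → posterior Inverse-Gamma(35/6, 5927/160)
obs 10: x=-1/2 → posterior Inverse-Gamma(19/3, 5947/160)
obs 11: x=5 → posterior Inverse-Gamma(41/6, 8827/160)
obs 12: x=0 → posterior Inverse-Gamma(22/3, 8907/160)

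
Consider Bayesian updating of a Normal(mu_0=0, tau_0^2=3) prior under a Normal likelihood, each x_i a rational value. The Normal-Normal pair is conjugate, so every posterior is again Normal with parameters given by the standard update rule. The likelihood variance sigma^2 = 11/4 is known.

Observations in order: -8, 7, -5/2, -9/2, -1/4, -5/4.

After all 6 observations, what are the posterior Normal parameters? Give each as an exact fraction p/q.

mu_0=-114/83, tau_0^2=33/83

obs 1: x=-8 → posterior Normal(-96/23, 33/23)
obs 2: x=7 → posterior Normal(-12/35, 33/35)
obs 3: x=-5/2 → posterior Normal(-42/47, 33/47)
obs 4: x=-9/2 → posterior Normal(-96/59, 33/59)
obs 5: x=-1/4 → posterior Normal(-99/71, 33/71)
obs 6: x=-5/4 → posterior Normal(-114/83, 33/83)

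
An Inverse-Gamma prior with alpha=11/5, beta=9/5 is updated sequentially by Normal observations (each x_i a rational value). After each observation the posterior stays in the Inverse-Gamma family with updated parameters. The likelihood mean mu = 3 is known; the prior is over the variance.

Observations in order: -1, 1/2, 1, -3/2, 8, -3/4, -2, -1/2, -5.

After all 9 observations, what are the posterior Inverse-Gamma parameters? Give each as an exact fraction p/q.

alpha=67/10, beta=15233/160

obs 1: x=-1 → posterior Inverse-Gamma(27/10, 49/5)
obs 2: x=1/2 → posterior Inverse-Gamma(16/5, 517/40)
obs 3: x=1 → posterior Inverse-Gamma(37/10, 597/40)
obs 4: x=-3/2 → posterior Inverse-Gamma(21/5, 501/20)
obs 5: x=8 → posterior Inverse-Gamma(47/10, 751/20)
obs 6: x=-3/4 → posterior Inverse-Gamma(26/5, 7133/160)
obs 7: x=-2 → posterior Inverse-Gamma(57/10, 9133/160)
obs 8: x=-1/2 → posterior Inverse-Gamma(31/5, 10113/160)
obs 9: x=-5 → posterior Inverse-Gamma(67/10, 15233/160)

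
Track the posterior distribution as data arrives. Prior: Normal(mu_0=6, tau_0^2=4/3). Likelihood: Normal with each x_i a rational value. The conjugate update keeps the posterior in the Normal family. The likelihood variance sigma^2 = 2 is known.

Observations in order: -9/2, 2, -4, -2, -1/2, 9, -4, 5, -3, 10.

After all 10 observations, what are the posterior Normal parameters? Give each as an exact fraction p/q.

obs 1: x=-9/2 → posterior Normal(9/5, 4/5)
obs 2: x=2 → posterior Normal(13/7, 4/7)
obs 3: x=-4 → posterior Normal(5/9, 4/9)
obs 4: x=-2 → posterior Normal(1/11, 4/11)
obs 5: x=-1/2 → posterior Normal(0, 4/13)
obs 6: x=9 → posterior Normal(6/5, 4/15)
obs 7: x=-4 → posterior Normal(10/17, 4/17)
obs 8: x=5 → posterior Normal(20/19, 4/19)
obs 9: x=-3 → posterior Normal(2/3, 4/21)
obs 10: x=10 → posterior Normal(34/23, 4/23)

mu_0=34/23, tau_0^2=4/23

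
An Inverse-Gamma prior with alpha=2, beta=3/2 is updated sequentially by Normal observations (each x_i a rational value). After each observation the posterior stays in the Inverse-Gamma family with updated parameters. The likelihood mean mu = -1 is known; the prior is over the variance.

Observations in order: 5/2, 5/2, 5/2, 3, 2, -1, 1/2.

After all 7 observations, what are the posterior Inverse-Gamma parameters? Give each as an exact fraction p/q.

obs 1: x=5/2 → posterior Inverse-Gamma(5/2, 61/8)
obs 2: x=5/2 → posterior Inverse-Gamma(3, 55/4)
obs 3: x=5/2 → posterior Inverse-Gamma(7/2, 159/8)
obs 4: x=3 → posterior Inverse-Gamma(4, 223/8)
obs 5: x=2 → posterior Inverse-Gamma(9/2, 259/8)
obs 6: x=-1 → posterior Inverse-Gamma(5, 259/8)
obs 7: x=1/2 → posterior Inverse-Gamma(11/2, 67/2)

alpha=11/2, beta=67/2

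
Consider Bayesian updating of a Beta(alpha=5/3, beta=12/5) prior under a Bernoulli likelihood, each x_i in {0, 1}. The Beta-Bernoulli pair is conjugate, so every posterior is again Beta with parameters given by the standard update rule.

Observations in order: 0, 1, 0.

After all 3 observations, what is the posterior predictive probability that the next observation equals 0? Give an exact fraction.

obs 1: x=0 → posterior Beta(5/3, 17/5)
obs 2: x=1 → posterior Beta(8/3, 17/5)
obs 3: x=0 → posterior Beta(8/3, 22/5)

33/53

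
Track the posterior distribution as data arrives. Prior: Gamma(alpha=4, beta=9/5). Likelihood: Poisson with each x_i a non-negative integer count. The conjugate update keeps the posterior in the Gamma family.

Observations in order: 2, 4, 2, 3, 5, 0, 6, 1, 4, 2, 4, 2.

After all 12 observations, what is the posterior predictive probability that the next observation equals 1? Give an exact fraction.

101192692149609283403223145304031854536494058704951890982657496187200571655/587853068162783971124313004275052203588465974602693559363044437899006181376

obs 1: x=2 → posterior Gamma(6, 14/5)
obs 2: x=4 → posterior Gamma(10, 19/5)
obs 3: x=2 → posterior Gamma(12, 24/5)
obs 4: x=3 → posterior Gamma(15, 29/5)
obs 5: x=5 → posterior Gamma(20, 34/5)
obs 6: x=0 → posterior Gamma(20, 39/5)
obs 7: x=6 → posterior Gamma(26, 44/5)
obs 8: x=1 → posterior Gamma(27, 49/5)
obs 9: x=4 → posterior Gamma(31, 54/5)
obs 10: x=2 → posterior Gamma(33, 59/5)
obs 11: x=4 → posterior Gamma(37, 64/5)
obs 12: x=2 → posterior Gamma(39, 69/5)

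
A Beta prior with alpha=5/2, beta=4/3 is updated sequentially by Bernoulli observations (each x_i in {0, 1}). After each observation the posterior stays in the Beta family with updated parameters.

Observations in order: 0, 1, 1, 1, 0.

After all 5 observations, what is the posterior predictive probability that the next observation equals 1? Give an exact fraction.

obs 1: x=0 → posterior Beta(5/2, 7/3)
obs 2: x=1 → posterior Beta(7/2, 7/3)
obs 3: x=1 → posterior Beta(9/2, 7/3)
obs 4: x=1 → posterior Beta(11/2, 7/3)
obs 5: x=0 → posterior Beta(11/2, 10/3)

33/53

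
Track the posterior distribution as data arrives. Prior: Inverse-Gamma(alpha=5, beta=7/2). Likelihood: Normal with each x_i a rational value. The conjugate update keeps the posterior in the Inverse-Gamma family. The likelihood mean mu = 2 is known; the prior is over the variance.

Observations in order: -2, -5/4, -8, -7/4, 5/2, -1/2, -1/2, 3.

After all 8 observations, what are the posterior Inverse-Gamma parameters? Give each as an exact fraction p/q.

obs 1: x=-2 → posterior Inverse-Gamma(11/2, 23/2)
obs 2: x=-5/4 → posterior Inverse-Gamma(6, 537/32)
obs 3: x=-8 → posterior Inverse-Gamma(13/2, 2137/32)
obs 4: x=-7/4 → posterior Inverse-Gamma(7, 1181/16)
obs 5: x=5/2 → posterior Inverse-Gamma(15/2, 1183/16)
obs 6: x=-1/2 → posterior Inverse-Gamma(8, 1233/16)
obs 7: x=-1/2 → posterior Inverse-Gamma(17/2, 1283/16)
obs 8: x=3 → posterior Inverse-Gamma(9, 1291/16)

alpha=9, beta=1291/16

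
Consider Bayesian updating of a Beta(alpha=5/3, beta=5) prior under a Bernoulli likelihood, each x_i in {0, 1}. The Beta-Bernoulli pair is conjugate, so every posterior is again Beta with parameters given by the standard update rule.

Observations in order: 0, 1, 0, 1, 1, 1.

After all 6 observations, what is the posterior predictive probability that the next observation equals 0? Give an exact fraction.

21/38

obs 1: x=0 → posterior Beta(5/3, 6)
obs 2: x=1 → posterior Beta(8/3, 6)
obs 3: x=0 → posterior Beta(8/3, 7)
obs 4: x=1 → posterior Beta(11/3, 7)
obs 5: x=1 → posterior Beta(14/3, 7)
obs 6: x=1 → posterior Beta(17/3, 7)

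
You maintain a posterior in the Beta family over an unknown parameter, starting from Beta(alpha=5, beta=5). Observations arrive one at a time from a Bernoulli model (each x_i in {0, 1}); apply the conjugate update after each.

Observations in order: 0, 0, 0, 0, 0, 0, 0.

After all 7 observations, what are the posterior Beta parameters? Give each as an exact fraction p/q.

alpha=5, beta=12

obs 1: x=0 → posterior Beta(5, 6)
obs 2: x=0 → posterior Beta(5, 7)
obs 3: x=0 → posterior Beta(5, 8)
obs 4: x=0 → posterior Beta(5, 9)
obs 5: x=0 → posterior Beta(5, 10)
obs 6: x=0 → posterior Beta(5, 11)
obs 7: x=0 → posterior Beta(5, 12)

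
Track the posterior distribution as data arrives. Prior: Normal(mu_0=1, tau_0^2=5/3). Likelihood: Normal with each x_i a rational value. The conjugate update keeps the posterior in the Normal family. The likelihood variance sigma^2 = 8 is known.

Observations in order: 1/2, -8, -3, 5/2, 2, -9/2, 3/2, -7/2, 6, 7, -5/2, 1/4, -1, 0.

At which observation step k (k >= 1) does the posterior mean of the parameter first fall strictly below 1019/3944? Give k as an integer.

obs 1: x=1/2 → posterior Normal(53/58, 40/29)
obs 2: x=-8 → posterior Normal(-27/68, 20/17)
obs 3: x=-3 → posterior Normal(-19/26, 40/39)
obs 4: x=5/2 → posterior Normal(-4/11, 10/11)
obs 5: x=2 → posterior Normal(-6/49, 40/49)
obs 6: x=-9/2 → posterior Normal(-19/36, 20/27)
obs 7: x=3/2 → posterior Normal(-21/59, 40/59)
obs 8: x=-7/2 → posterior Normal(-77/128, 5/8)
obs 9: x=6 → posterior Normal(-17/138, 40/69)
obs 10: x=7 → posterior Normal(53/148, 20/37)
obs 11: x=-5/2 → posterior Normal(14/79, 40/79)
obs 12: x=1/4 → posterior Normal(61/336, 10/21)
obs 13: x=-1 → posterior Normal(41/356, 40/89)
obs 14: x=0 → posterior Normal(41/376, 20/47)

k = 2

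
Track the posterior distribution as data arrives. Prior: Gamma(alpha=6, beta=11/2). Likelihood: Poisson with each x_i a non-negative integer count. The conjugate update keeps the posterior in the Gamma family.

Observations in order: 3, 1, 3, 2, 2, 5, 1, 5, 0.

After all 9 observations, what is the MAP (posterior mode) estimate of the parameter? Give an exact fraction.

obs 1: x=3 → posterior Gamma(9, 13/2)
obs 2: x=1 → posterior Gamma(10, 15/2)
obs 3: x=3 → posterior Gamma(13, 17/2)
obs 4: x=2 → posterior Gamma(15, 19/2)
obs 5: x=2 → posterior Gamma(17, 21/2)
obs 6: x=5 → posterior Gamma(22, 23/2)
obs 7: x=1 → posterior Gamma(23, 25/2)
obs 8: x=5 → posterior Gamma(28, 27/2)
obs 9: x=0 → posterior Gamma(28, 29/2)

54/29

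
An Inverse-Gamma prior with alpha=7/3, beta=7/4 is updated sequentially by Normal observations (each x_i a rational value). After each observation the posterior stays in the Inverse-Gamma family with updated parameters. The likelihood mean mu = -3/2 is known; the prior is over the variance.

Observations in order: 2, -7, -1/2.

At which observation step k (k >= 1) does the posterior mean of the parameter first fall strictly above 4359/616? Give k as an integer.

obs 1: x=2 → posterior Inverse-Gamma(17/6, 63/8)
obs 2: x=-7 → posterior Inverse-Gamma(10/3, 23)
obs 3: x=-1/2 → posterior Inverse-Gamma(23/6, 47/2)

k = 2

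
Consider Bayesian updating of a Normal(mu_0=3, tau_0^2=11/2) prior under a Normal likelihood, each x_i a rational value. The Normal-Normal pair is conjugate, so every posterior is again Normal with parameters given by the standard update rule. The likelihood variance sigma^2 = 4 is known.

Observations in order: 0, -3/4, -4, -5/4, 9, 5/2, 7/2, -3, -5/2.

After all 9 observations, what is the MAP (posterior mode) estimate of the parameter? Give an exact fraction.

obs 1: x=0 → posterior Normal(24/19, 44/19)
obs 2: x=-3/4 → posterior Normal(21/40, 22/15)
obs 3: x=-4 → posterior Normal(-113/164, 44/41)
obs 4: x=-5/4 → posterior Normal(-21/26, 11/13)
obs 5: x=9 → posterior Normal(19/21, 44/63)
obs 6: x=5/2 → posterior Normal(169/148, 22/37)
obs 7: x=7/2 → posterior Normal(123/85, 44/85)
obs 8: x=-3 → posterior Normal(15/16, 11/24)
obs 9: x=-5/2 → posterior Normal(125/214, 44/107)

125/214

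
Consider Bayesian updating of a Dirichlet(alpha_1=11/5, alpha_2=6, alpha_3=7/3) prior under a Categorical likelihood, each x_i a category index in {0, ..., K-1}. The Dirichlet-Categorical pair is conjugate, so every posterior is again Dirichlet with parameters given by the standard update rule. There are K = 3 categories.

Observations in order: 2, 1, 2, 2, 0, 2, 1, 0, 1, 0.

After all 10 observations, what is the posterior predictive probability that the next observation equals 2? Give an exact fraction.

95/308

obs 1: x=2 → posterior Dirichlet(11/5, 6, 10/3)
obs 2: x=1 → posterior Dirichlet(11/5, 7, 10/3)
obs 3: x=2 → posterior Dirichlet(11/5, 7, 13/3)
obs 4: x=2 → posterior Dirichlet(11/5, 7, 16/3)
obs 5: x=0 → posterior Dirichlet(16/5, 7, 16/3)
obs 6: x=2 → posterior Dirichlet(16/5, 7, 19/3)
obs 7: x=1 → posterior Dirichlet(16/5, 8, 19/3)
obs 8: x=0 → posterior Dirichlet(21/5, 8, 19/3)
obs 9: x=1 → posterior Dirichlet(21/5, 9, 19/3)
obs 10: x=0 → posterior Dirichlet(26/5, 9, 19/3)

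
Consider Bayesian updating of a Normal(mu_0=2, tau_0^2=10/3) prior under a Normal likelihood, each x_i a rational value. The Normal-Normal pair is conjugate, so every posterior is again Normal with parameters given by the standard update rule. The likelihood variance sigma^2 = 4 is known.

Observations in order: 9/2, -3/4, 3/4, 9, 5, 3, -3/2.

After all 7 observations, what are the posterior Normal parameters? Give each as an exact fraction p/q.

mu_0=112/41, tau_0^2=20/41

obs 1: x=9/2 → posterior Normal(69/22, 20/11)
obs 2: x=-3/4 → posterior Normal(123/64, 5/4)
obs 3: x=3/4 → posterior Normal(23/14, 20/21)
obs 4: x=9 → posterior Normal(159/52, 10/13)
obs 5: x=5 → posterior Normal(209/62, 20/31)
obs 6: x=3 → posterior Normal(239/72, 5/9)
obs 7: x=-3/2 → posterior Normal(112/41, 20/41)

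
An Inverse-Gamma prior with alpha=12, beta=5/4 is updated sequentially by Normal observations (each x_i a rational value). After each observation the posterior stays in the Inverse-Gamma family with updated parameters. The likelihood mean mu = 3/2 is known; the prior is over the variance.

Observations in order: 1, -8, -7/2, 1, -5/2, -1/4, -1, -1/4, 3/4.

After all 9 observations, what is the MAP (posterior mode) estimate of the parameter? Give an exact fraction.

obs 1: x=1 → posterior Inverse-Gamma(25/2, 11/8)
obs 2: x=-8 → posterior Inverse-Gamma(13, 93/2)
obs 3: x=-7/2 → posterior Inverse-Gamma(27/2, 59)
obs 4: x=1 → posterior Inverse-Gamma(14, 473/8)
obs 5: x=-5/2 → posterior Inverse-Gamma(29/2, 537/8)
obs 6: x=-1/4 → posterior Inverse-Gamma(15, 2197/32)
obs 7: x=-1 → posterior Inverse-Gamma(31/2, 2297/32)
obs 8: x=-1/4 → posterior Inverse-Gamma(16, 1173/16)
obs 9: x=3/4 → posterior Inverse-Gamma(33/2, 2355/32)

471/112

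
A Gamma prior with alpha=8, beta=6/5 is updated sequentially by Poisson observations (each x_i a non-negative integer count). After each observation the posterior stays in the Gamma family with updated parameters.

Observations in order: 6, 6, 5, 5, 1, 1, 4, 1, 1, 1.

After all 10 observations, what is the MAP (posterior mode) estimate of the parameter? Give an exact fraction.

obs 1: x=6 → posterior Gamma(14, 11/5)
obs 2: x=6 → posterior Gamma(20, 16/5)
obs 3: x=5 → posterior Gamma(25, 21/5)
obs 4: x=5 → posterior Gamma(30, 26/5)
obs 5: x=1 → posterior Gamma(31, 31/5)
obs 6: x=1 → posterior Gamma(32, 36/5)
obs 7: x=4 → posterior Gamma(36, 41/5)
obs 8: x=1 → posterior Gamma(37, 46/5)
obs 9: x=1 → posterior Gamma(38, 51/5)
obs 10: x=1 → posterior Gamma(39, 56/5)

95/28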